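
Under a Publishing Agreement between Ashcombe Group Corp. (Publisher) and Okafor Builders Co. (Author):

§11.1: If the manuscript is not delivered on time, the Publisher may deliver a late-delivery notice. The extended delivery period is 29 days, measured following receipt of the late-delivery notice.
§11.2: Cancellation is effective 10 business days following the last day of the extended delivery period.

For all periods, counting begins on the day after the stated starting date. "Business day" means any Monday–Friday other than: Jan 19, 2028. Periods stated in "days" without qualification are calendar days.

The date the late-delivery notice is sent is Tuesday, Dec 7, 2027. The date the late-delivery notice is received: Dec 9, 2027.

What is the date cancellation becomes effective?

The last day of the extended delivery period: 29 calendar days after Dec 9, 2027 is Jan 7, 2028.
From Friday, Jan 7, 2028, 10 business days (Jan 10, Jan 11, Jan 12, Jan 13, Jan 14, Jan 17, Jan 18, Jan 20, Jan 21, Jan 24, skipping weekends and the listed holiday on Jan 19) brings us to Monday, Jan 24, 2028, which is the date cancellation becomes effective.

Jan 24, 2028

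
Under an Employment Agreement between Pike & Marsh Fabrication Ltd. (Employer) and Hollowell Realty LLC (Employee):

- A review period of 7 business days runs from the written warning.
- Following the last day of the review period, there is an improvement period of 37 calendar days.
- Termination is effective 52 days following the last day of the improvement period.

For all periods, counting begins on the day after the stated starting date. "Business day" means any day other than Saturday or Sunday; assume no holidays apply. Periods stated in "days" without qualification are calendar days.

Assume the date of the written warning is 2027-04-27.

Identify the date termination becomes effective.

From Tuesday, 2027-04-27, 7 business days (Apr 28, Apr 29, Apr 30, May 3, May 4, May 5, May 6, skipping weekends) brings us to Thursday, 2027-05-06, which is the last day of the review period.
The last day of the improvement period: 37 calendar days after 2027-05-06 is 2027-06-12.
The date termination becomes effective: 2027-06-12 + 52 days = 2027-08-03.

2027-08-03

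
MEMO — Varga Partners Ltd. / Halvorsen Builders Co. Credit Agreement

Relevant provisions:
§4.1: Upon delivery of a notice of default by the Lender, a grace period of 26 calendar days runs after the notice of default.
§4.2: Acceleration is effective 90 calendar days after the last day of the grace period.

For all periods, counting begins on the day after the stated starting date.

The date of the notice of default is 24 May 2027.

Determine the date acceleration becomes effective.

The last day of the grace period: 26 calendar days after 24 May 2027 is 19 June 2027.
The date acceleration becomes effective: 90 calendar days after 19 June 2027 is 17 September 2027.

17 September 2027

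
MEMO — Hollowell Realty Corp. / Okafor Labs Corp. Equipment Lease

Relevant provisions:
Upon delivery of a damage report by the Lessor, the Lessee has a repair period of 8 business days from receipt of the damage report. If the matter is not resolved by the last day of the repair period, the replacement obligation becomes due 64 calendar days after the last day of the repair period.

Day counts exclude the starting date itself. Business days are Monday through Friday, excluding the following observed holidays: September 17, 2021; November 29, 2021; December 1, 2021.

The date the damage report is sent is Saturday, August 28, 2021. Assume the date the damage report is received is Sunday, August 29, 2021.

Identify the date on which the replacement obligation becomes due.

From Sunday, August 29, 2021, 8 business days (Aug 30, Aug 31, Sep 1, Sep 2, Sep 3, Sep 6, Sep 7, Sep 8, skipping weekends) brings us to Wednesday, September 8, 2021, which is the last day of the repair period.
The date on which the replacement obligation becomes due: September 8, 2021 + 64 days = November 11, 2021.

November 11, 2021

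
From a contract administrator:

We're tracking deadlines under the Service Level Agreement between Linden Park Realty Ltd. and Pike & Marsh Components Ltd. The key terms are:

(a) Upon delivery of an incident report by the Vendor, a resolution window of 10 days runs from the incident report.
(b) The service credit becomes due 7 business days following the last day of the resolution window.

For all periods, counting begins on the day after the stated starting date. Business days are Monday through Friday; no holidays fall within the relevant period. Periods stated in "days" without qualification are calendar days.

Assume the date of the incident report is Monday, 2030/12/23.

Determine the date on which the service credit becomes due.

2031/01/13

The last day of the resolution window: 2030/12/23 + 10 days = 2031/01/02.
The date on which the service credit becomes due: 7 business days after Thursday, 2031/01/02, skipping weekends — Jan 3, Jan 6, Jan 7, Jan 8, Jan 9, Jan 10, Jan 13 — lands on Monday, 2031/01/13.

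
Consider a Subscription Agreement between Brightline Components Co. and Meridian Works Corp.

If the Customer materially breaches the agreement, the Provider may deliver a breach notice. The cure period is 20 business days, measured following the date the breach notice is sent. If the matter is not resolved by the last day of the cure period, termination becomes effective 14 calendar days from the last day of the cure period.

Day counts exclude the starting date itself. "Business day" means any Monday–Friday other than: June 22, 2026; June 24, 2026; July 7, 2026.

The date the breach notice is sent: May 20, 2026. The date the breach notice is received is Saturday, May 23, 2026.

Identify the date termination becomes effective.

From Wednesday, May 20, 2026, 20 business days (May 21, May 22, May 25, May 26, …, Jun 15, Jun 16, Jun 17, skipping weekends) brings us to Wednesday, June 17, 2026, which is the last day of the cure period.
The date termination becomes effective: June 17, 2026 + 14 days = July 1, 2026.

July 1, 2026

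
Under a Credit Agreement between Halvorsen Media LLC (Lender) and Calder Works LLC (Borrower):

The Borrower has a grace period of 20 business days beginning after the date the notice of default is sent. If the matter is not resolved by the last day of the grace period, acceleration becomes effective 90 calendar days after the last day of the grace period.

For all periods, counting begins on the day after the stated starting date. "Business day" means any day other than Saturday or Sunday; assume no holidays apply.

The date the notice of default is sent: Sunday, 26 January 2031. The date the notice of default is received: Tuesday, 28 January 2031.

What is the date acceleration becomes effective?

From Sunday, 26 January 2031, 20 business days (Jan 27, Jan 28, Jan 29, Jan 30, …, Feb 19, Feb 20, Feb 21, skipping weekends) brings us to Friday, 21 February 2031, which is the last day of the grace period.
Adding 90 calendar days to 21 February 2031 gives 22 May 2031, which is the date acceleration becomes effective.

22 May 2031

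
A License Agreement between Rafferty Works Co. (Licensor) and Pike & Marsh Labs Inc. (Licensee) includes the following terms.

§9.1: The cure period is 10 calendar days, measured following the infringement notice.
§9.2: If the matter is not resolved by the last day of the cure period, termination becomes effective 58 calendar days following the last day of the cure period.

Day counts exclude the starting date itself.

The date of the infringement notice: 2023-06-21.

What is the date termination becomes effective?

2023-08-28

The last day of the cure period: 2023-06-21 + 10 days = 2023-07-01.
The date termination becomes effective: 58 calendar days after 2023-07-01 is 2023-08-28.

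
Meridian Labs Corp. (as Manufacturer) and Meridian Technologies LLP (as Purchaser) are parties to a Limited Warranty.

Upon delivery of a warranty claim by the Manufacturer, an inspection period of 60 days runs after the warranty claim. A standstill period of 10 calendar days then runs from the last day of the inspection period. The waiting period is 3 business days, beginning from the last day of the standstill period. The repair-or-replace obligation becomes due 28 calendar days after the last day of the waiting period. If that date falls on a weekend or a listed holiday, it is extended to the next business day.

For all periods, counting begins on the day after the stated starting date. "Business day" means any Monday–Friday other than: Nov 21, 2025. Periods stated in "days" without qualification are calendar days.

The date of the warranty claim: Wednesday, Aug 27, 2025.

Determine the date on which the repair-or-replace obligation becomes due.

The last day of the inspection period: 60 calendar days after Aug 27, 2025 is Oct 26, 2025.
Adding 10 calendar days to Oct 26, 2025 gives Nov 5, 2025, which is the last day of the standstill period.
The last day of the waiting period: 3 business days after Wednesday, Nov 5, 2025, skipping weekends — Nov 6, Nov 7, Nov 10 — lands on Monday, Nov 10, 2025.
Adding 28 calendar days to Nov 10, 2025 gives Dec 8, 2025, which is the date on which the repair-or-replace obligation becomes due. Dec 8, 2025 is a Monday and is not a listed holiday, so no roll-forward applies.

Dec 8, 2025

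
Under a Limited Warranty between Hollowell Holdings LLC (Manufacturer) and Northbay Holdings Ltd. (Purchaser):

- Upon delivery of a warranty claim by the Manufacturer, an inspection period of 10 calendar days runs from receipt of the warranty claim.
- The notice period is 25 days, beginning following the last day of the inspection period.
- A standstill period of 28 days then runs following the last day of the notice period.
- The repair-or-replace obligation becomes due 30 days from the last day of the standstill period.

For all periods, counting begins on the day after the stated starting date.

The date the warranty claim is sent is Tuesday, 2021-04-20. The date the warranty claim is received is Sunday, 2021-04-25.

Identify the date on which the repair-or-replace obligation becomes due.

Adding 10 calendar days to 2021-04-25 gives 2021-05-05, which is the last day of the inspection period.
The last day of the notice period: 2021-05-05 + 25 days = 2021-05-30.
Adding 28 calendar days to 2021-05-30 gives 2021-06-27, which is the last day of the standstill period.
The date on which the repair-or-replace obligation becomes due: 30 calendar days after 2021-06-27 is 2021-07-27.

2021-07-27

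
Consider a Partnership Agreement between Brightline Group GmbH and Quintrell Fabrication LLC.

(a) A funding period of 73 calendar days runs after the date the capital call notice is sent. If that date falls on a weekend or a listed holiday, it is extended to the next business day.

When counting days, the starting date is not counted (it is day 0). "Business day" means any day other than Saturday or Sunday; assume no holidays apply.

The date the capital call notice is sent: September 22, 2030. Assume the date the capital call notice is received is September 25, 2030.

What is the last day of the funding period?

December 4, 2030

Adding 73 calendar days to September 22, 2030 gives December 4, 2030, which is the last day of the funding period. December 4, 2030 is a Wednesday, so no roll-forward applies.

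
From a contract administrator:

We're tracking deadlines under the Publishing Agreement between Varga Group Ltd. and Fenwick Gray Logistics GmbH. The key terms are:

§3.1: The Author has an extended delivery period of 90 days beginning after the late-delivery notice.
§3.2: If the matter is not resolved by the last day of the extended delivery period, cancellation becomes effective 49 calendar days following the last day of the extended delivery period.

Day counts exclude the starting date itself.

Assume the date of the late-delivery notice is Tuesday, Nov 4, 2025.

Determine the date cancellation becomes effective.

Mar 23, 2026

Adding 90 calendar days to Nov 4, 2025 gives Feb 2, 2026, which is the last day of the extended delivery period.
The date cancellation becomes effective: 49 calendar days after Feb 2, 2026 is Mar 23, 2026.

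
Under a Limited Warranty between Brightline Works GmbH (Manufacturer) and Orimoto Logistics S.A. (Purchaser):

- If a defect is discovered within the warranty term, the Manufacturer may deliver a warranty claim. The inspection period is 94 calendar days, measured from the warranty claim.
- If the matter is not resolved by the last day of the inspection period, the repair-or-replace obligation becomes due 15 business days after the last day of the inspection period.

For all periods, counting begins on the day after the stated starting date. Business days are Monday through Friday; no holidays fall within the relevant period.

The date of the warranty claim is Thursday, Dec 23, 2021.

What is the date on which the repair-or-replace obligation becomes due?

Apr 15, 2022

The last day of the inspection period: Dec 23, 2021 + 94 days = Mar 27, 2022.
The date on which the repair-or-replace obligation becomes due: counting 15 business days from Sunday, Mar 27, 2022 (Mar 28, Mar 29, Mar 30, Mar 31, …, Apr 13, Apr 14, Apr 15, skipping weekends) reaches Friday, Apr 15, 2022.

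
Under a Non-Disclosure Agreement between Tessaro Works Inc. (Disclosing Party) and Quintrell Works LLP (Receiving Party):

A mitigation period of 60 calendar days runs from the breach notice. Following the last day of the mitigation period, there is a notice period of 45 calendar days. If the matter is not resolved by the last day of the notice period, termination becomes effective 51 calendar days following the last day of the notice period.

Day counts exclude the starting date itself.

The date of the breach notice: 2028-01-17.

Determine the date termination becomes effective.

2028-06-21

The last day of the mitigation period: 2028-01-17 + 60 days = 2028-03-17.
The last day of the notice period: 2028-03-17 + 45 days = 2028-05-01.
Adding 51 calendar days to 2028-05-01 gives 2028-06-21, which is the date termination becomes effective.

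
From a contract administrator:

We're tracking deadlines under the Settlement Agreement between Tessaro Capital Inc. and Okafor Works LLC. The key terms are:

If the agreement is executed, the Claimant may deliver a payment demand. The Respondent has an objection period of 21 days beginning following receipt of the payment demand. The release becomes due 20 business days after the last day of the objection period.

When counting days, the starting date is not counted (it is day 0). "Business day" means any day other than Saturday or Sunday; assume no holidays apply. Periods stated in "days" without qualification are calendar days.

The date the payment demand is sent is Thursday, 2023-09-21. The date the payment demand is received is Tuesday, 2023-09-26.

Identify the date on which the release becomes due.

The last day of the objection period: 21 calendar days after 2023-09-26 is 2023-10-17.
The date on which the release becomes due: counting 20 business days from Tuesday, 2023-10-17 (Oct 18, Oct 19, Oct 20, Oct 23, …, Nov 10, Nov 13, Nov 14, skipping weekends) reaches Tuesday, 2023-11-14.

2023-11-14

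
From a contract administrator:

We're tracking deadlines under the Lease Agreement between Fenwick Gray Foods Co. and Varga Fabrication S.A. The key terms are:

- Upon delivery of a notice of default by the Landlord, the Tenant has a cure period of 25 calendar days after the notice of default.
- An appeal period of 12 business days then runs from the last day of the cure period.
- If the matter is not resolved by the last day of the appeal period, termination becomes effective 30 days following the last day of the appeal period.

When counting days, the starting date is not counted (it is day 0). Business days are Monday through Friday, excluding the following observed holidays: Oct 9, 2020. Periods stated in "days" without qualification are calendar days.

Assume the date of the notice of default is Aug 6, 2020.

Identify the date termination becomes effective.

Oct 16, 2020

The last day of the cure period: 25 calendar days after Aug 6, 2020 is Aug 31, 2020.
The last day of the appeal period: 12 business days after Monday, Aug 31, 2020, skipping weekends — Sep 1, Sep 2, Sep 3, Sep 4, …, Sep 14, Sep 15, Sep 16 — lands on Wednesday, Sep 16, 2020.
The date termination becomes effective: 30 calendar days after Sep 16, 2020 is Oct 16, 2020.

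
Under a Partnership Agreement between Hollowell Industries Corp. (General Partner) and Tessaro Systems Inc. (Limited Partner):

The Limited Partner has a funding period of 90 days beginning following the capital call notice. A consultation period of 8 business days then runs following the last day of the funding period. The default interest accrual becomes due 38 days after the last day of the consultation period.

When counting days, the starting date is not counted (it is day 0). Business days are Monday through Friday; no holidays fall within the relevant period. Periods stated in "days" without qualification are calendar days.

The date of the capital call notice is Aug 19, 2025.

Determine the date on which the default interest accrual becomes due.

Adding 90 calendar days to Aug 19, 2025 gives Nov 17, 2025, which is the last day of the funding period.
The last day of the consultation period: counting 8 business days from Monday, Nov 17, 2025 (Nov 18, Nov 19, Nov 20, Nov 21, Nov 24, Nov 25, Nov 26, Nov 27, skipping weekends) reaches Thursday, Nov 27, 2025.
The date on which the default interest accrual becomes due: Nov 27, 2025 + 38 days = Jan 4, 2026.

Jan 4, 2026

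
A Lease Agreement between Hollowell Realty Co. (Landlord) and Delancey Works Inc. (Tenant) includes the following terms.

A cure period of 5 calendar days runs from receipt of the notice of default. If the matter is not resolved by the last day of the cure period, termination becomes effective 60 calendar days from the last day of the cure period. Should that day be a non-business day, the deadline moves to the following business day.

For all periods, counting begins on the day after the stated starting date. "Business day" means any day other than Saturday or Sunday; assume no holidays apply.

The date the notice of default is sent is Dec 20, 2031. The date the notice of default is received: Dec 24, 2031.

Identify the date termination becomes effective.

The last day of the cure period: Dec 24, 2031 + 5 days = Dec 29, 2031.
The date termination becomes effective: Dec 29, 2031 + 60 days = Feb 27, 2032. Feb 27, 2032 is a Friday, so no roll-forward applies.

Feb 27, 2032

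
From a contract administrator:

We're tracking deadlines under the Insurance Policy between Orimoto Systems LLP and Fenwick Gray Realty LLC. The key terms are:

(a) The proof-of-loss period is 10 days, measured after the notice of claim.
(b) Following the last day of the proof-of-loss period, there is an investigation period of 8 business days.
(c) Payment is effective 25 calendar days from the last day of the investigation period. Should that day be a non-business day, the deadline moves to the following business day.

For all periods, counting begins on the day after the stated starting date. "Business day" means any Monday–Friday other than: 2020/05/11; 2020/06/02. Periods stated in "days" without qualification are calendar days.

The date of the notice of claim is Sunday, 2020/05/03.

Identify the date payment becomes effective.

The last day of the proof-of-loss period: 10 calendar days after 2020/05/03 is 2020/05/13.
The last day of the investigation period: counting 8 business days from Wednesday, 2020/05/13 (May 14, May 15, May 18, May 19, May 20, May 21, May 22, May 25, skipping weekends) reaches Monday, 2020/05/25.
Adding 25 calendar days to 2020/05/25 gives 2020/06/19, which is the date payment becomes effective. 2020/06/19 is a Friday and is not a listed holiday, so no roll-forward applies.

2020/06/19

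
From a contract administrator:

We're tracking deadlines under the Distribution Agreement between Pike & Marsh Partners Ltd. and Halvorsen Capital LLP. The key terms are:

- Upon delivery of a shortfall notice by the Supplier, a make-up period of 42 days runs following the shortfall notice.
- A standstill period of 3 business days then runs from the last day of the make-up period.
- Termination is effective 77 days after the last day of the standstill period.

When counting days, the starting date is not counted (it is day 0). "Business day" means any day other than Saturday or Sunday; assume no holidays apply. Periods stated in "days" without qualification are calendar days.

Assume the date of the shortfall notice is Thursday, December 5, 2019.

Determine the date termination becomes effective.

April 7, 2020

Adding 42 calendar days to December 5, 2019 gives January 16, 2020, which is the last day of the make-up period.
The last day of the standstill period: 3 business days after Thursday, January 16, 2020, skipping weekends — Jan 17, Jan 20, Jan 21 — lands on Tuesday, January 21, 2020.
Adding 77 calendar days to January 21, 2020 gives April 7, 2020, which is the date termination becomes effective.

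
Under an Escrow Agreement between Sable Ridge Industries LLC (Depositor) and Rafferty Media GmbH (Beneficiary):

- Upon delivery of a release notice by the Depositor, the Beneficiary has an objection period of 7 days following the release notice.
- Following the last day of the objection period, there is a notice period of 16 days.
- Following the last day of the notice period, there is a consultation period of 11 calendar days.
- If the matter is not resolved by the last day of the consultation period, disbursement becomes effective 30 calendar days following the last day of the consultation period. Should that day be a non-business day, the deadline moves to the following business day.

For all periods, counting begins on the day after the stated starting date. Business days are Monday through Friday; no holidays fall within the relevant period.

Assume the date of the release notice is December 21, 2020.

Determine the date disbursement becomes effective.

The last day of the objection period: December 21, 2020 + 7 days = December 28, 2020.
The last day of the notice period: December 28, 2020 + 16 days = January 13, 2021.
The last day of the consultation period: 11 calendar days after January 13, 2021 is January 24, 2021.
The date disbursement becomes effective: 30 calendar days after January 24, 2021 is February 23, 2021. February 23, 2021 is a Tuesday, so no roll-forward applies.

February 23, 2021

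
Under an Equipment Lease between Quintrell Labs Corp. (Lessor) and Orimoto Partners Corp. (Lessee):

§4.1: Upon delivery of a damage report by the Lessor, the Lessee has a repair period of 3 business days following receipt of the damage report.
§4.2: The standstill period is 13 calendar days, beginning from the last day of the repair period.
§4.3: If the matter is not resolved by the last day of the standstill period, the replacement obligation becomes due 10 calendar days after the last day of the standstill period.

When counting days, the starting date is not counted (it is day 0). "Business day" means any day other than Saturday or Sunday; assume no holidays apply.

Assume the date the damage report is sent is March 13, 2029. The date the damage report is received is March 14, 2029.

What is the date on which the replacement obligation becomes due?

The last day of the repair period: 3 business days after Wednesday, March 14, 2029, skipping weekends — Mar 15, Mar 16, Mar 19 — lands on Monday, March 19, 2029.
The last day of the standstill period: March 19, 2029 + 13 days = April 1, 2029.
The date on which the replacement obligation becomes due: April 1, 2029 + 10 days = April 11, 2029.

April 11, 2029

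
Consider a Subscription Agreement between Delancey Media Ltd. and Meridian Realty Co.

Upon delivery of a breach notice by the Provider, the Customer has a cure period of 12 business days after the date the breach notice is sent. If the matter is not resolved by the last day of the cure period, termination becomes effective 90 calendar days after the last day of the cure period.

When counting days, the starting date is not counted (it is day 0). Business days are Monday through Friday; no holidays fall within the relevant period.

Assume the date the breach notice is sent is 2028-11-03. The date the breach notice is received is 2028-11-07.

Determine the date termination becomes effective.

The last day of the cure period: counting 12 business days from Friday, 2028-11-03 (Nov 6, Nov 7, Nov 8, Nov 9, …, Nov 17, Nov 20, Nov 21, skipping weekends) reaches Tuesday, 2028-11-21.
The date termination becomes effective: 90 calendar days after 2028-11-21 is 2029-02-19.

2029-02-19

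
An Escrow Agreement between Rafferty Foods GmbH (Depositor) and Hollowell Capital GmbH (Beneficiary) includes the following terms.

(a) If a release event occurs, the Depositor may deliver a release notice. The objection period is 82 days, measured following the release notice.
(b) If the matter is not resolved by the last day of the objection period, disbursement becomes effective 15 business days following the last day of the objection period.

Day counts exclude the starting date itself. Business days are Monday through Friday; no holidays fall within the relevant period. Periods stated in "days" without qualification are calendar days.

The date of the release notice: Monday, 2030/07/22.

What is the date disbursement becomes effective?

2030/11/01

Adding 82 calendar days to 2030/07/22 gives 2030/10/12, which is the last day of the objection period.
From Saturday, 2030/10/12, 15 business days (Oct 14, Oct 15, Oct 16, Oct 17, …, Oct 30, Oct 31, Nov 1, skipping weekends) brings us to Friday, 2030/11/01, which is the date disbursement becomes effective.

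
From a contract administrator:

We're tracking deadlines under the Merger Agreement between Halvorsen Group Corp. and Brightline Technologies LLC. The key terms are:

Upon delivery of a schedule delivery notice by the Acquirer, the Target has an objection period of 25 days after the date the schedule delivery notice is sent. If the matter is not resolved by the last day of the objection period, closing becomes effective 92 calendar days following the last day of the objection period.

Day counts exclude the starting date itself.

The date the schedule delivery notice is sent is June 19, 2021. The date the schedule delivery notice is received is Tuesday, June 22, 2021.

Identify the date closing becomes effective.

October 14, 2021

The last day of the objection period: June 19, 2021 + 25 days = July 14, 2021.
The date closing becomes effective: July 14, 2021 + 92 days = October 14, 2021.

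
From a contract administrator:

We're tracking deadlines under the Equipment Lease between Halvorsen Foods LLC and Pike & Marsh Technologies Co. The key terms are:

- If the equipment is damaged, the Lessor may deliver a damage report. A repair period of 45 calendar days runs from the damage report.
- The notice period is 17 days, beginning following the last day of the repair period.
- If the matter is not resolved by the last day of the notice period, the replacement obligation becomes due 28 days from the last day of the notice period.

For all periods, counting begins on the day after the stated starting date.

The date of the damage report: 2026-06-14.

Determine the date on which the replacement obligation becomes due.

2026-09-12

The last day of the repair period: 2026-06-14 + 45 days = 2026-07-29.
Adding 17 calendar days to 2026-07-29 gives 2026-08-15, which is the last day of the notice period.
Adding 28 calendar days to 2026-08-15 gives 2026-09-12, which is the date on which the replacement obligation becomes due.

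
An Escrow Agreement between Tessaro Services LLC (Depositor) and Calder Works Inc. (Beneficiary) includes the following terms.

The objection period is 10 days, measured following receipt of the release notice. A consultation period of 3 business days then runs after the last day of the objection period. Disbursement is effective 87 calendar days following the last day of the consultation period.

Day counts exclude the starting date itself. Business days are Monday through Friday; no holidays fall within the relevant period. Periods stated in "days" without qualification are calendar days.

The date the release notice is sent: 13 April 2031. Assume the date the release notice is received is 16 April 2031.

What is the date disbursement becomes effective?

26 July 2031

The last day of the objection period: 10 calendar days after 16 April 2031 is 26 April 2031.
From Saturday, 26 April 2031, 3 business days (Apr 28, Apr 29, Apr 30, skipping weekends) brings us to Wednesday, 30 April 2031, which is the last day of the consultation period.
The date disbursement becomes effective: 30 April 2031 + 87 days = 26 July 2031.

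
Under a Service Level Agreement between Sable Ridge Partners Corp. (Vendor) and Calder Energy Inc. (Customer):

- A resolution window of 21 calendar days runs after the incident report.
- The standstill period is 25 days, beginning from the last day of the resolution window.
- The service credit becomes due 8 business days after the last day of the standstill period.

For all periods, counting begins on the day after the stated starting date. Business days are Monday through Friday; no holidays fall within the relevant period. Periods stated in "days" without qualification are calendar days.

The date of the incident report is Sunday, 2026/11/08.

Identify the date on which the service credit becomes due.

The last day of the resolution window: 2026/11/08 + 21 days = 2026/11/29.
The last day of the standstill period: 2026/11/29 + 25 days = 2026/12/24.
The date on which the service credit becomes due: counting 8 business days from Thursday, 2026/12/24 (Dec 25, Dec 28, Dec 29, Dec 30, Dec 31, Jan 1, Jan 4, Jan 5, skipping weekends) reaches Tuesday, 2027/01/05.

2027/01/05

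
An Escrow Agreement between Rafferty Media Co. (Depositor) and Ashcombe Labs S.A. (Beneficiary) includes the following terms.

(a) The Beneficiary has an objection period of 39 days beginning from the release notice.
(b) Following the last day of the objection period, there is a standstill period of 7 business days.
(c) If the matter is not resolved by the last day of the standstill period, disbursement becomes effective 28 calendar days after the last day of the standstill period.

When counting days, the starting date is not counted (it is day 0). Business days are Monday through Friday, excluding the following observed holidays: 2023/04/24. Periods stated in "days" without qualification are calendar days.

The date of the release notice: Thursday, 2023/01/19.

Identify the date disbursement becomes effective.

2023/04/05

The last day of the objection period: 39 calendar days after 2023/01/19 is 2023/02/27.
The last day of the standstill period: 7 business days after Monday, 2023/02/27, skipping weekends — Feb 28, Mar 1, Mar 2, Mar 3, Mar 6, Mar 7, Mar 8 — lands on Wednesday, 2023/03/08.
Adding 28 calendar days to 2023/03/08 gives 2023/04/05, which is the date disbursement becomes effective.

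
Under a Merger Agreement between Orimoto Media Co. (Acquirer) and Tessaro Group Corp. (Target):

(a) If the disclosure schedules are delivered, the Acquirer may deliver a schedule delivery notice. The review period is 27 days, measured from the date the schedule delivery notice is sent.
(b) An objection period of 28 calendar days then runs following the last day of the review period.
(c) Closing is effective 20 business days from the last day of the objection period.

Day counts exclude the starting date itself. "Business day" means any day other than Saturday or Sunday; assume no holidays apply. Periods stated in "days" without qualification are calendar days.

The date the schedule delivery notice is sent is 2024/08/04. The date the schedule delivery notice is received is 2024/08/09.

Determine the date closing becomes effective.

The last day of the review period: 2024/08/04 + 27 days = 2024/08/31.
The last day of the objection period: 28 calendar days after 2024/08/31 is 2024/09/28.
From Saturday, 2024/09/28, 20 business days (Sep 30, Oct 1, Oct 2, Oct 3, …, Oct 23, Oct 24, Oct 25, skipping weekends) brings us to Friday, 2024/10/25, which is the date closing becomes effective.

2024/10/25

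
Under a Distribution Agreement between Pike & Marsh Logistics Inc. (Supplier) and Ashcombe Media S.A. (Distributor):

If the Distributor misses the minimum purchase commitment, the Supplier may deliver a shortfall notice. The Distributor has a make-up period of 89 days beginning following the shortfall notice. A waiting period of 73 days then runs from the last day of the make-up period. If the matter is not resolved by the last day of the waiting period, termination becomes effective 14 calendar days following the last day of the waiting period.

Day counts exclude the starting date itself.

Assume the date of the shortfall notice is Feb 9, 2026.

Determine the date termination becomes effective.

The last day of the make-up period: Feb 9, 2026 + 89 days = May 9, 2026.
The last day of the waiting period: May 9, 2026 + 73 days = Jul 21, 2026.
The date termination becomes effective: Jul 21, 2026 + 14 days = Aug 4, 2026.

Aug 4, 2026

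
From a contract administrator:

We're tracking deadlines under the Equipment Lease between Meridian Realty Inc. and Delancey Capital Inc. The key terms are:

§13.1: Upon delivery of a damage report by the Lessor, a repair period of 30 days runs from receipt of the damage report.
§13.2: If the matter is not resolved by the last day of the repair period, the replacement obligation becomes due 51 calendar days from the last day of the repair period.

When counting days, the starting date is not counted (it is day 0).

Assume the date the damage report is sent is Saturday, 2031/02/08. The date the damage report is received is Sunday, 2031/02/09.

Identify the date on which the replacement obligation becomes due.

2031/05/01

The last day of the repair period: 2031/02/09 + 30 days = 2031/03/11.
The date on which the replacement obligation becomes due: 51 calendar days after 2031/03/11 is 2031/05/01.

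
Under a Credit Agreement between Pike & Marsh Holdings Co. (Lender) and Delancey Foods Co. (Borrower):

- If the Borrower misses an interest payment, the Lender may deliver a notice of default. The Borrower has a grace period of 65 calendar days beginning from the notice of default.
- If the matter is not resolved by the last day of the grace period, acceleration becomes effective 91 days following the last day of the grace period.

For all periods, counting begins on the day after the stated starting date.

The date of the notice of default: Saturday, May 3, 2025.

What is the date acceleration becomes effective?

October 6, 2025

Adding 65 calendar days to May 3, 2025 gives July 7, 2025, which is the last day of the grace period.
The date acceleration becomes effective: July 7, 2025 + 91 days = October 6, 2025.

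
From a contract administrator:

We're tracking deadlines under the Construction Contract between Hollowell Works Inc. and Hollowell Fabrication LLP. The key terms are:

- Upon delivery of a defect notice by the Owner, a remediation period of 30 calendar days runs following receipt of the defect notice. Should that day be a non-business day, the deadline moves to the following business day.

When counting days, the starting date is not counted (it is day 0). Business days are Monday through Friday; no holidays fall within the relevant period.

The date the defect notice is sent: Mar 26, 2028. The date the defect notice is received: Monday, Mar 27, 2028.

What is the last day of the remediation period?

Adding 30 calendar days to Mar 27, 2028 gives Apr 26, 2028, which is the last day of the remediation period. Apr 26, 2028 is a Wednesday, so no roll-forward applies.

Apr 26, 2028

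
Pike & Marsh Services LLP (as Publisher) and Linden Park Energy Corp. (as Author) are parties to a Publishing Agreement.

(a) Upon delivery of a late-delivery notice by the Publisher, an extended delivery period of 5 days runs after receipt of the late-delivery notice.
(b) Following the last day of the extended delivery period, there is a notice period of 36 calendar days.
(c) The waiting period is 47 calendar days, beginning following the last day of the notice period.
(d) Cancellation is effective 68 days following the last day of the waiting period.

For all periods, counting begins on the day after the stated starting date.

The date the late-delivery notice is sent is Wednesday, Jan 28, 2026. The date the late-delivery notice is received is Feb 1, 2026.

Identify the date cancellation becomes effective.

Jul 7, 2026

The last day of the extended delivery period: Feb 1, 2026 + 5 days = Feb 6, 2026.
The last day of the notice period: Feb 6, 2026 + 36 days = Mar 14, 2026.
The last day of the waiting period: Mar 14, 2026 + 47 days = Apr 30, 2026.
The date cancellation becomes effective: Apr 30, 2026 + 68 days = Jul 7, 2026.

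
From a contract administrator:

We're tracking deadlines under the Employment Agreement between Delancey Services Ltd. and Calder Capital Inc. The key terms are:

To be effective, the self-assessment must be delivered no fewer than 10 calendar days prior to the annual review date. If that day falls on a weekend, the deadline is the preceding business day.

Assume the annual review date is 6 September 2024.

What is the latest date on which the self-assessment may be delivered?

27 August 2024

Counting back 10 calendar days from 6 September 2024 gives 27 August 2024. That is a Tuesday, so no adjustment is needed.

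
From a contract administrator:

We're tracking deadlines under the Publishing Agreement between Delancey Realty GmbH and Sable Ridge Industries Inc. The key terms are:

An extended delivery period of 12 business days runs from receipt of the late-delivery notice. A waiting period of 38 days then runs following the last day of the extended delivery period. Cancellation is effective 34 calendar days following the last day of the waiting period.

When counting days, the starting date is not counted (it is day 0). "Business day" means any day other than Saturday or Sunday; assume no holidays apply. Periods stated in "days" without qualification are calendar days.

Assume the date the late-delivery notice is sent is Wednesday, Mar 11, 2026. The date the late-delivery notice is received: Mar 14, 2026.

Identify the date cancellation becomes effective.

Jun 11, 2026

The last day of the extended delivery period: 12 business days after Saturday, Mar 14, 2026, skipping weekends — Mar 16, Mar 17, Mar 18, Mar 19, …, Mar 27, Mar 30, Mar 31 — lands on Tuesday, Mar 31, 2026.
The last day of the waiting period: 38 calendar days after Mar 31, 2026 is May 8, 2026.
The date cancellation becomes effective: 34 calendar days after May 8, 2026 is Jun 11, 2026.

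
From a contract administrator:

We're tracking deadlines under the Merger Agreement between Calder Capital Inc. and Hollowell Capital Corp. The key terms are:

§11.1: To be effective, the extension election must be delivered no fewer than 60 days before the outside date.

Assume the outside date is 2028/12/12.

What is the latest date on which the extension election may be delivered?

2028/10/13

2028/12/12 minus 60 days is 2028/10/13.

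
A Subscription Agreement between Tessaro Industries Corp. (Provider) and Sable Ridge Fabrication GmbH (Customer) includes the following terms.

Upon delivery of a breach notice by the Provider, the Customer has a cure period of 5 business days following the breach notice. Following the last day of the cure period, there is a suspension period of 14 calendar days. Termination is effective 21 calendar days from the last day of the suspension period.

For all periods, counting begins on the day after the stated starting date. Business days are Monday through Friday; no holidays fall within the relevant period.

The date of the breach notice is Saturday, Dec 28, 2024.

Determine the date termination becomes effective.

The last day of the cure period: 5 business days after Saturday, Dec 28, 2024, skipping weekends — Dec 30, Dec 31, Jan 1, Jan 2, Jan 3 — lands on Friday, Jan 3, 2025.
The last day of the suspension period: Jan 3, 2025 + 14 days = Jan 17, 2025.
The date termination becomes effective: Jan 17, 2025 + 21 days = Feb 7, 2025.

Feb 7, 2025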